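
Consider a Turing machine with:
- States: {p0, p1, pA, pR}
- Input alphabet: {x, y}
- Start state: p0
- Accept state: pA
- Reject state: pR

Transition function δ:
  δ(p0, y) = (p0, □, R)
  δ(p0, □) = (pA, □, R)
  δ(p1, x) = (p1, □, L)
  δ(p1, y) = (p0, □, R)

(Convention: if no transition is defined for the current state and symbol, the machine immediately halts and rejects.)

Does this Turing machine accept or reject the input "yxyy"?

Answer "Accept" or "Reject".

Execution trace:
Initial: [p0]yxyy
Step 1: δ(p0, y) = (p0, □, R) → □[p0]xyy

No transition is defined for δ(p0, x). By convention the machine halts and rejects.

Answer: Reject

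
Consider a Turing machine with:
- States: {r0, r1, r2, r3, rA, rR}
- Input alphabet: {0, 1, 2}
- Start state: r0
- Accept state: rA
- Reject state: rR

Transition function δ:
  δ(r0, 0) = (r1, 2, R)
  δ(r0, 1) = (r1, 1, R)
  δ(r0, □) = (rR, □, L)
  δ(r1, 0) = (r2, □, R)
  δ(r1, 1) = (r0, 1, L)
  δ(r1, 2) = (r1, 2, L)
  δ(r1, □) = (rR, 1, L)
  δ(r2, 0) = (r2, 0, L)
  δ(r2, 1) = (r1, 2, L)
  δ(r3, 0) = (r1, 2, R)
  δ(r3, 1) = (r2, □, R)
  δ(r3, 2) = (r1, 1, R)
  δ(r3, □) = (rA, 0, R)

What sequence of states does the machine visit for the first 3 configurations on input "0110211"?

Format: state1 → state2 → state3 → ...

Execution trace:
Initial: [r0]0110211
Step 1: δ(r0, 0) = (r1, 2, R) → 2[r1]110211
Step 2: δ(r1, 1) = (r0, 1, L) → [r0]2110211

No transition is defined for δ(r0, 2). By convention the machine halts and rejects.

State sequence: r0 → r1 → r0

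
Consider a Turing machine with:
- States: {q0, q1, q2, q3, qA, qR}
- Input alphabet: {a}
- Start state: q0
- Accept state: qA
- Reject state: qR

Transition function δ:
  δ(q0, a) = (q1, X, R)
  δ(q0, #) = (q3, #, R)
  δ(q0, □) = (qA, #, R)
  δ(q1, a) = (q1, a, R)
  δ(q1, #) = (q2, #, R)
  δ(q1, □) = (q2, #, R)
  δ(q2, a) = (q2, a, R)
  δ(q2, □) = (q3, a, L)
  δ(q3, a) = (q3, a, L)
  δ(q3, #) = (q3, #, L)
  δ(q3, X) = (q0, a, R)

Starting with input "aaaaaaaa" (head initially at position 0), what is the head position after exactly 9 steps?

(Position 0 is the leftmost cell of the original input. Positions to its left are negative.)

Execution trace (head position shown):
Step 0: [q0]aaaaaaaa  (head at position 0)
Step 1: move right → X[q1]aaaaaaa  (head at position 1)
Step 2: move right → Xa[q1]aaaaaa  (head at position 2)
Step 3: move right → Xaa[q1]aaaaa  (head at position 3)
Step 4: move right → Xaaa[q1]aaaa  (head at position 4)
Step 5: move right → Xaaaa[q1]aaa  (head at position 5)
Step 6: move right → Xaaaaa[q1]aa  (head at position 6)
Step 7: move right → Xaaaaaa[q1]a  (head at position 7)
Step 8: move right → Xaaaaaaa[q1]□  (head at position 8)
Step 9: move right → Xaaaaaaa#[q2]□  (head at position 9)

After 9 steps, the head is at position 9.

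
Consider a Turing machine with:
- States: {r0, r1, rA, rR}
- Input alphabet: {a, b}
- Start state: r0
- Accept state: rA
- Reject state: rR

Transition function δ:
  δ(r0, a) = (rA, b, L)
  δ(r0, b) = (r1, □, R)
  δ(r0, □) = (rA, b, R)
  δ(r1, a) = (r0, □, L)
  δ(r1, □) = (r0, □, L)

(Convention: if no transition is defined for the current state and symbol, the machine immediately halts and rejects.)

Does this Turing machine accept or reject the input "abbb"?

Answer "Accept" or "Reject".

Execution trace:
Initial: [r0]abbb
Step 1: δ(r0, a) = (rA, b, L) → [rA]□bbbb

The machine reaches the accept state rA and halts.

Answer: Accept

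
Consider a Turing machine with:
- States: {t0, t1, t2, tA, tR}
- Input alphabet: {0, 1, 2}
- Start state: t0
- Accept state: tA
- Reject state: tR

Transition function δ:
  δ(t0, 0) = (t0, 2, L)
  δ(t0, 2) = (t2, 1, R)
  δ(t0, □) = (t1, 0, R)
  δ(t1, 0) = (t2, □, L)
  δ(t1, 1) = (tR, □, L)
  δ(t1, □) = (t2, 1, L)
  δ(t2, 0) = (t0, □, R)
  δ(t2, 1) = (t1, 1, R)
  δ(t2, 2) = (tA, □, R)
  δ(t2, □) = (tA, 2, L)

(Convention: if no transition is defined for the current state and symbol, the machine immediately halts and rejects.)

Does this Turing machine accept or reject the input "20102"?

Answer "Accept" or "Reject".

Execution trace:
Initial: [t0]20102
Step 1: δ(t0, 2) = (t2, 1, R) → 1[t2]0102
Step 2: δ(t2, 0) = (t0, □, R) → 1□[t0]102

No transition is defined for δ(t0, 1). By convention the machine halts and rejects.

Answer: Reject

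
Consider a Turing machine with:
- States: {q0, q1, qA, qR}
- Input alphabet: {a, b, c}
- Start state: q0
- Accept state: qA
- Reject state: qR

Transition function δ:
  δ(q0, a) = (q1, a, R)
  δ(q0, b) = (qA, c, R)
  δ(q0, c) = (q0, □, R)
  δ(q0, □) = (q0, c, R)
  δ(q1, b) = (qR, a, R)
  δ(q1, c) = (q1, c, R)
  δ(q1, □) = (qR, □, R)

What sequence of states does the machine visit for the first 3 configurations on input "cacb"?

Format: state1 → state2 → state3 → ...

Execution trace:
Initial: [q0]cacb
Step 1: δ(q0, c) = (q0, □, R) → □[q0]acb
Step 2: δ(q0, a) = (q1, a, R) → □a[q1]cb

State sequence: q0 → q0 → q1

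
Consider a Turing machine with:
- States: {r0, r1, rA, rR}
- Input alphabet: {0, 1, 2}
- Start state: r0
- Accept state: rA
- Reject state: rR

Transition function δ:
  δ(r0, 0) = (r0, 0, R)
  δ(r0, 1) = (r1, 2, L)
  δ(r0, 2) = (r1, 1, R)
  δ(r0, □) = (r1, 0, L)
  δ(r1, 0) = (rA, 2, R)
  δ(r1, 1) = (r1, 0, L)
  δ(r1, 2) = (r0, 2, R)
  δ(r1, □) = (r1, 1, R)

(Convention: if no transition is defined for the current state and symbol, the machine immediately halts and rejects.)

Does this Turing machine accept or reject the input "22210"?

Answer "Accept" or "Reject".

Execution trace:
Initial: [r0]22210
Step 1: δ(r0, 2) = (r1, 1, R) → 1[r1]2210
Step 2: δ(r1, 2) = (r0, 2, R) → 12[r0]210
Step 3: δ(r0, 2) = (r1, 1, R) → 121[r1]10
Step 4: δ(r1, 1) = (r1, 0, L) → 12[r1]100
Step 5: δ(r1, 1) = (r1, 0, L) → 1[r1]2000
Step 6: δ(r1, 2) = (r0, 2, R) → 12[r0]000
Step 7: δ(r0, 0) = (r0, 0, R) → 120[r0]00
Step 8: δ(r0, 0) = (r0, 0, R) → 1200[r0]0
Step 9: δ(r0, 0) = (r0, 0, R) → 12000[r0]□
Step 10: δ(r0, □) = (r1, 0, L) → 1200[r1]00
Step 11: δ(r1, 0) = (rA, 2, R) → 12002[rA]0

The machine reaches the accept state rA and halts.

Answer: Accept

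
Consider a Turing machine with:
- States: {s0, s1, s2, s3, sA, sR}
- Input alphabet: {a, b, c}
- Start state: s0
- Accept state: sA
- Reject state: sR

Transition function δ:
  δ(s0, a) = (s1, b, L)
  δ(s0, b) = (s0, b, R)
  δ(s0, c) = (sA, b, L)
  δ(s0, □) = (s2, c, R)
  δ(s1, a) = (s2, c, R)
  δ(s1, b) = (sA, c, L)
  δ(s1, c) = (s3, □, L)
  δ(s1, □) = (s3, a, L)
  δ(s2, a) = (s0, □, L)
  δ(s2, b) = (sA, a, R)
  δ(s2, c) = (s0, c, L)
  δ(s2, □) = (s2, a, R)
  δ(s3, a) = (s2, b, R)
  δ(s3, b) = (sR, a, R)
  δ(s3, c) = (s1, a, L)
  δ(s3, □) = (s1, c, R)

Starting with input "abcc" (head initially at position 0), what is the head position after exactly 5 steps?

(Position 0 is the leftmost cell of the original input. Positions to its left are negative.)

Execution trace (head position shown):
Step 0: [s0]abcc  (head at position 0)
Step 1: move left → [s1]□bbcc  (head at position -1)
Step 2: move left → [s3]□abbcc  (head at position -2)
Step 3: move right → c[s1]abbcc  (head at position -1)
Step 4: move right → cc[s2]bbcc  (head at position 0)
Step 5: move right → cca[sA]bcc  (head at position 1)

After 5 steps, the head is at position 1.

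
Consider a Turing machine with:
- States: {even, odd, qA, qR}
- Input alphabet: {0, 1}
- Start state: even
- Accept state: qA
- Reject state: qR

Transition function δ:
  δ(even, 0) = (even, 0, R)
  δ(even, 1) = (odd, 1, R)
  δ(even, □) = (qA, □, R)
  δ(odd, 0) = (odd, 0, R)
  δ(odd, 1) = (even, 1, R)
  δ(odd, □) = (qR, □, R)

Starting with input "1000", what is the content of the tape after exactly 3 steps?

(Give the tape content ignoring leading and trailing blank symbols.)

Execution trace:
Initial: [even]1000
Step 1: δ(even, 1) = (odd, 1, R) → 1[odd]000
Step 2: δ(odd, 0) = (odd, 0, R) → 10[odd]00
Step 3: δ(odd, 0) = (odd, 0, R) → 100[odd]0

After 3 steps, the tape (ignoring leading/trailing blanks) is: 1000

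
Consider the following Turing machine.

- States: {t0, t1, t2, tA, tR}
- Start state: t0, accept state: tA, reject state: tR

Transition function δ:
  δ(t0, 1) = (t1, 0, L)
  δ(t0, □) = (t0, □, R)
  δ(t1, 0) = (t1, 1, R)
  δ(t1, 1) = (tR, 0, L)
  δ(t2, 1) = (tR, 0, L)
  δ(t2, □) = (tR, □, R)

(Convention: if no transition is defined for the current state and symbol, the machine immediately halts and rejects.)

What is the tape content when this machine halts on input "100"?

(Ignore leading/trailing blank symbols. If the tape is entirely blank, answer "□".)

Execution trace:
Initial: [t0]100
Step 1: δ(t0, 1) = (t1, 0, L) → [t1]□000

No transition is defined for δ(t1, □). By convention the machine halts and rejects.

Final tape (ignoring leading/trailing blanks): 000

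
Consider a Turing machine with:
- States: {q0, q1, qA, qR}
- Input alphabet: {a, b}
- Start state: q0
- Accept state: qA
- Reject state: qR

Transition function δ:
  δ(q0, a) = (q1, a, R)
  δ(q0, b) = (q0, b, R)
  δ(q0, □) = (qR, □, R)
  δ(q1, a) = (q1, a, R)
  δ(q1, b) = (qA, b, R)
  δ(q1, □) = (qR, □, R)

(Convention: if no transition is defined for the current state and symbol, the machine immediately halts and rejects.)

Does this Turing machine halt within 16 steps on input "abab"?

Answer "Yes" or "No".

Execution trace:
Initial: [q0]abab
Step 1: δ(q0, a) = (q1, a, R) → a[q1]bab
Step 2: δ(q1, b) = (qA, b, R) → ab[qA]ab

The machine reaches the accept state qA and halts.
The machine halted after 2 steps (within the 16-step bound).

Answer: Yes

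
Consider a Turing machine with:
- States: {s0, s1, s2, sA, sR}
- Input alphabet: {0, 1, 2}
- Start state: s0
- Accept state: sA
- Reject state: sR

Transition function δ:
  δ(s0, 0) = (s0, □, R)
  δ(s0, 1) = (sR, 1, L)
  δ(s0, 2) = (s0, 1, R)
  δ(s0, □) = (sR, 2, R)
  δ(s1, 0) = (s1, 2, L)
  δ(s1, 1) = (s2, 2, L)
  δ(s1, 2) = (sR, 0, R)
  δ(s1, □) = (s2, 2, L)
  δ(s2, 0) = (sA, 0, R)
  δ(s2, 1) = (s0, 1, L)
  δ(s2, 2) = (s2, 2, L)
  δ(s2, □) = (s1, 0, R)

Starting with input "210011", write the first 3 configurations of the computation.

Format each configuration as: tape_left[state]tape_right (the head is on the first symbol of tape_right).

Transitions applied:
Step 1: δ(s0, 2) = (s0, 1, R)
Step 2: δ(s0, 1) = (sR, 1, L)

The first 3 configurations are:
[s0]210011 ⊢ 1[s0]10011 ⊢ [sR]110011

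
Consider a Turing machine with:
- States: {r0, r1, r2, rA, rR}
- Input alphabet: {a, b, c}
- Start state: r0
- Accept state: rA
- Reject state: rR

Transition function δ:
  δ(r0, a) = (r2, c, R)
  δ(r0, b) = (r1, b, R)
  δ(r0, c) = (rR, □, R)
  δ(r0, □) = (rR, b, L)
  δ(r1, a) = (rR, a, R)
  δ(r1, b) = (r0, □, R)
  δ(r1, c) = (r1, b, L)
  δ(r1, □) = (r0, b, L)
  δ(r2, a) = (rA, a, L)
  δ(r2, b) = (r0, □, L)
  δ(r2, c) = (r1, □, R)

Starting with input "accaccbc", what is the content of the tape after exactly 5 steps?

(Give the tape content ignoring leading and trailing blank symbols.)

Execution trace:
Initial: [r0]accaccbc
Step 1: δ(r0, a) = (r2, c, R) → c[r2]ccaccbc
Step 2: δ(r2, c) = (r1, □, R) → c□[r1]caccbc
Step 3: δ(r1, c) = (r1, b, L) → c[r1]□baccbc
Step 4: δ(r1, □) = (r0, b, L) → [r0]cbbaccbc
Step 5: δ(r0, c) = (rR, □, R) → □[rR]bbaccbc

The machine reaches the reject state rR and halts.

After 5 steps, the tape (ignoring leading/trailing blanks) is: bbaccbc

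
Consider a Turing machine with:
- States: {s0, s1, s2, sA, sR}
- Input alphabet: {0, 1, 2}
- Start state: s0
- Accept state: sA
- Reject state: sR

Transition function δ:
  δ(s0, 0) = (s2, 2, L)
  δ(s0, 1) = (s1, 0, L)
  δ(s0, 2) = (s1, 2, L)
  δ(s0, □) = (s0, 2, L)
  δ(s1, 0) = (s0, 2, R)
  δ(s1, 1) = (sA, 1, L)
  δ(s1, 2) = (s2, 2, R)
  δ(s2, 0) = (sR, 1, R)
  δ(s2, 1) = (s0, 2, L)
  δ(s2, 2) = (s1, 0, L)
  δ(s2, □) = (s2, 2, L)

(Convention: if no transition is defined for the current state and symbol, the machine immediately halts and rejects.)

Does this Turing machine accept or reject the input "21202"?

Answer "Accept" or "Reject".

Execution trace:
Initial: [s0]21202
Step 1: δ(s0, 2) = (s1, 2, L) → [s1]□21202

No transition is defined for δ(s1, □). By convention the machine halts and rejects.

Answer: Reject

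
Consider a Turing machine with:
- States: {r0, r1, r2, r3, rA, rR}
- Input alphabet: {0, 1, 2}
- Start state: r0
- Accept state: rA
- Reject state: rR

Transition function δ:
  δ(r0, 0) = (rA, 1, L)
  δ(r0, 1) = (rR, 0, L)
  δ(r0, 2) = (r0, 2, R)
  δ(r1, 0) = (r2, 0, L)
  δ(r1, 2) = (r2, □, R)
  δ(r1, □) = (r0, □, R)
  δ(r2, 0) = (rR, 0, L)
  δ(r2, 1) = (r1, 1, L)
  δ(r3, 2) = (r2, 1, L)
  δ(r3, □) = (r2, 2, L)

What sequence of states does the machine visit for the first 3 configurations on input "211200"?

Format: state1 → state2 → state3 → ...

Execution trace:
Initial: [r0]211200
Step 1: δ(r0, 2) = (r0, 2, R) → 2[r0]11200
Step 2: δ(r0, 1) = (rR, 0, L) → [rR]201200

The machine reaches the reject state rR and halts.

State sequence: r0 → r0 → rR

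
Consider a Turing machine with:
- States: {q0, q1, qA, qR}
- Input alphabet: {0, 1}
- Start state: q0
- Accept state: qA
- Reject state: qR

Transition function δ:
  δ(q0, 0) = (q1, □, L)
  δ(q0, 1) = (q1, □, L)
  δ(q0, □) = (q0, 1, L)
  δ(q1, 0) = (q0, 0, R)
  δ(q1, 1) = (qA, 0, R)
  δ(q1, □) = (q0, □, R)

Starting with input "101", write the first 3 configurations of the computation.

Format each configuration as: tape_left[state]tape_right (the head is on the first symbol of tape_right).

Transitions applied:
Step 1: δ(q0, 1) = (q1, □, L)
Step 2: δ(q1, □) = (q0, □, R)

The first 3 configurations are:
[q0]101 ⊢ [q1]□□01 ⊢ □[q0]□01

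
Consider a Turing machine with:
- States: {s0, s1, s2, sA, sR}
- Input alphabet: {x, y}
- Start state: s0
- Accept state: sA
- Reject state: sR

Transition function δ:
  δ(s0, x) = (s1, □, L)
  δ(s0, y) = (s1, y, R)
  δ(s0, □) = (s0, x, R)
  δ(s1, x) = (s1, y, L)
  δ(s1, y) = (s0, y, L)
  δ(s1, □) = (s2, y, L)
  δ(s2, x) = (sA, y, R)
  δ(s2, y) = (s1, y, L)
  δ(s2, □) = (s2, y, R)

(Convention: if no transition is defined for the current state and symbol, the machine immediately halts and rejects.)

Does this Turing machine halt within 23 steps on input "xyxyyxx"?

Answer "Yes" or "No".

Execution trace:
Initial: [s0]xyxyyxx
Step 1: δ(s0, x) = (s1, □, L) → [s1]□□yxyyxx
Step 2: δ(s1, □) = (s2, y, L) → [s2]□y□yxyyxx
Step 3: δ(s2, □) = (s2, y, R) → y[s2]y□yxyyxx
Step 4: δ(s2, y) = (s1, y, L) → [s1]yy□yxyyxx
Step 5: δ(s1, y) = (s0, y, L) → [s0]□yy□yxyyxx
Step 6: δ(s0, □) = (s0, x, R) → x[s0]yy□yxyyxx
Step 7: δ(s0, y) = (s1, y, R) → xy[s1]y□yxyyxx
Step 8: δ(s1, y) = (s0, y, L) → x[s0]yy□yxyyxx
Step 9: δ(s0, y) = (s1, y, R) → xy[s1]y□yxyyxx
Step 10: δ(s1, y) = (s0, y, L) → x[s0]yy□yxyyxx
Step 11: δ(s0, y) = (s1, y, R) → xy[s1]y□yxyyxx
Step 12: δ(s1, y) = (s0, y, L) → x[s0]yy□yxyyxx
Step 13: δ(s0, y) = (s1, y, R) → xy[s1]y□yxyyxx
Step 14: δ(s1, y) = (s0, y, L) → x[s0]yy□yxyyxx
Step 15: δ(s0, y) = (s1, y, R) → xy[s1]y□yxyyxx
Step 16: δ(s1, y) = (s0, y, L) → x[s0]yy□yxyyxx
Step 17: δ(s0, y) = (s1, y, R) → xy[s1]y□yxyyxx
Step 18: δ(s1, y) = (s0, y, L) → x[s0]yy□yxyyxx
Step 19: δ(s0, y) = (s1, y, R) → xy[s1]y□yxyyxx
Step 20: δ(s1, y) = (s0, y, L) → x[s0]yy□yxyyxx
Step 21: δ(s0, y) = (s1, y, R) → xy[s1]y□yxyyxx
Step 22: δ(s1, y) = (s0, y, L) → x[s0]yy□yxyyxx
Step 23: δ(s0, y) = (s1, y, R) → xy[s1]y□yxyyxx

The machine has not reached a halting state after 23 steps.
The machine did not halt within the 23-step bound.

Answer: No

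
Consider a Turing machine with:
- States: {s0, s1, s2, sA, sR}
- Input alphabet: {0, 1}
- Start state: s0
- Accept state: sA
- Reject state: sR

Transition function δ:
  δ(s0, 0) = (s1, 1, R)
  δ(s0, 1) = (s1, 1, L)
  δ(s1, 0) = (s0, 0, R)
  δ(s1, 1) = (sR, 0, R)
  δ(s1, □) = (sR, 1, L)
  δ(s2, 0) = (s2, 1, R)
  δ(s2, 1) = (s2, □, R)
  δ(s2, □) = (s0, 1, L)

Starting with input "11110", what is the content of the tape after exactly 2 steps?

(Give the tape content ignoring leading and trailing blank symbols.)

Execution trace:
Initial: [s0]11110
Step 1: δ(s0, 1) = (s1, 1, L) → [s1]□11110
Step 2: δ(s1, □) = (sR, 1, L) → [sR]□111110

The machine reaches the reject state sR and halts.

After 2 steps, the tape (ignoring leading/trailing blanks) is: 111110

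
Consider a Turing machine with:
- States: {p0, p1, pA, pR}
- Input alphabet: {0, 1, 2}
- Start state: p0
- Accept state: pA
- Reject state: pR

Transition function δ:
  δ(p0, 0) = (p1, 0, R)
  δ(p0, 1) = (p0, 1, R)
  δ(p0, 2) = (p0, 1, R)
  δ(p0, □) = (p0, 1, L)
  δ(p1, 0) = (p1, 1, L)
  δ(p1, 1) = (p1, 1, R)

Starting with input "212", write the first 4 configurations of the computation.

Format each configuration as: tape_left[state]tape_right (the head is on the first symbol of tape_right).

Transitions applied:
Step 1: δ(p0, 2) = (p0, 1, R)
Step 2: δ(p0, 1) = (p0, 1, R)
Step 3: δ(p0, 2) = (p0, 1, R)

The first 4 configurations are:
[p0]212 ⊢ 1[p0]12 ⊢ 11[p0]2 ⊢ 111[p0]□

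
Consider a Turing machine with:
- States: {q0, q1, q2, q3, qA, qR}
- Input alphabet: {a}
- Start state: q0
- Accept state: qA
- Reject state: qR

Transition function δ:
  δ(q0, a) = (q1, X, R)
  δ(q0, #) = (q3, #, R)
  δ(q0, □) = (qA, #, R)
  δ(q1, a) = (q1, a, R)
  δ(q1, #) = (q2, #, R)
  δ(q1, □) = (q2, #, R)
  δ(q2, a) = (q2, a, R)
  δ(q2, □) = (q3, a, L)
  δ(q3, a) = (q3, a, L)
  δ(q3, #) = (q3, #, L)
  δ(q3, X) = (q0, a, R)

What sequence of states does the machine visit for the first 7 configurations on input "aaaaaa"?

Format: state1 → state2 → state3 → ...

Execution trace:
Initial: [q0]aaaaaa
Step 1: δ(q0, a) = (q1, X, R) → X[q1]aaaaa
Step 2: δ(q1, a) = (q1, a, R) → Xa[q1]aaaa
Step 3: δ(q1, a) = (q1, a, R) → Xaa[q1]aaa
Step 4: δ(q1, a) = (q1, a, R) → Xaaa[q1]aa
Step 5: δ(q1, a) = (q1, a, R) → Xaaaa[q1]a
Step 6: δ(q1, a) = (q1, a, R) → Xaaaaa[q1]□

State sequence: q0 → q1 → q1 → q1 → q1 → q1 → q1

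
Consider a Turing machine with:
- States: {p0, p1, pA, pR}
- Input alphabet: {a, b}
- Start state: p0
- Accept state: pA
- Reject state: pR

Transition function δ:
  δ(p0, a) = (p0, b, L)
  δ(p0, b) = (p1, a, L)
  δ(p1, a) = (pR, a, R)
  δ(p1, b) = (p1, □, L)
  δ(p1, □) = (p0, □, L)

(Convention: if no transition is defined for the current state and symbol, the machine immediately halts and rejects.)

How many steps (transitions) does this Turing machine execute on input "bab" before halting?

Execution trace:
Initial: [p0]bab
Step 1: δ(p0, b) = (p1, a, L) → [p1]□aab
Step 2: δ(p1, □) = (p0, □, L) → [p0]□□aab

No transition is defined for δ(p0, □). By convention the machine halts and rejects.

The machine executed 2 steps before halting.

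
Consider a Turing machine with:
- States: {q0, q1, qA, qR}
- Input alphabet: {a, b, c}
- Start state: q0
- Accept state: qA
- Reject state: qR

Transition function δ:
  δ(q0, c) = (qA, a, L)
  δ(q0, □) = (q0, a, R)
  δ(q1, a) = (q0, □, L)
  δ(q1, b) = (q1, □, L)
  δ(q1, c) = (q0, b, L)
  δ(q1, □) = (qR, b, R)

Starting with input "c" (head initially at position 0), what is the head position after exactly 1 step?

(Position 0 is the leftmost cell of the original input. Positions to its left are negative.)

Execution trace (head position shown):
Step 0: [q0]c  (head at position 0)
Step 1: move left → [qA]□a  (head at position -1)

After 1 step, the head is at position -1.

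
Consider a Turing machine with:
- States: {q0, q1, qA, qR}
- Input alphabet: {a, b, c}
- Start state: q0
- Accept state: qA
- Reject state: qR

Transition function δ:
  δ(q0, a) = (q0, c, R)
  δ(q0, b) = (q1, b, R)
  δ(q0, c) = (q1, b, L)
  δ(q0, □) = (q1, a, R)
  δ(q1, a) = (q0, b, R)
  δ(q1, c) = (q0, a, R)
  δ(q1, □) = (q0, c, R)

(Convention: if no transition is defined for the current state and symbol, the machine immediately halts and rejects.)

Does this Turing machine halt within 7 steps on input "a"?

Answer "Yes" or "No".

Execution trace:
Initial: [q0]a
Step 1: δ(q0, a) = (q0, c, R) → c[q0]□
Step 2: δ(q0, □) = (q1, a, R) → ca[q1]□
Step 3: δ(q1, □) = (q0, c, R) → cac[q0]□
Step 4: δ(q0, □) = (q1, a, R) → caca[q1]□
Step 5: δ(q1, □) = (q0, c, R) → cacac[q0]□
Step 6: δ(q0, □) = (q1, a, R) → cacaca[q1]□
Step 7: δ(q1, □) = (q0, c, R) → cacacac[q0]□

The machine has not reached a halting state after 7 steps.
The machine did not halt within the 7-step bound.

Answer: No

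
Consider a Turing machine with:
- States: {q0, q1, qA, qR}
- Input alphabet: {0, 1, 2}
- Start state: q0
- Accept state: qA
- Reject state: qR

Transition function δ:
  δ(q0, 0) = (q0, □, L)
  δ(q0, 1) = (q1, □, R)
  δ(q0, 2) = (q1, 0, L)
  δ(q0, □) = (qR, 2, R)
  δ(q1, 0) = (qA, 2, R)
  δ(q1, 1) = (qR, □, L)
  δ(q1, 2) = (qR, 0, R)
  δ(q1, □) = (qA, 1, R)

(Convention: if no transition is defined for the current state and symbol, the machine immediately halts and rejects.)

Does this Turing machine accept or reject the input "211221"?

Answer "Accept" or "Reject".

Execution trace:
Initial: [q0]211221
Step 1: δ(q0, 2) = (q1, 0, L) → [q1]□011221
Step 2: δ(q1, □) = (qA, 1, R) → 1[qA]011221

The machine reaches the accept state qA and halts.

Answer: Accept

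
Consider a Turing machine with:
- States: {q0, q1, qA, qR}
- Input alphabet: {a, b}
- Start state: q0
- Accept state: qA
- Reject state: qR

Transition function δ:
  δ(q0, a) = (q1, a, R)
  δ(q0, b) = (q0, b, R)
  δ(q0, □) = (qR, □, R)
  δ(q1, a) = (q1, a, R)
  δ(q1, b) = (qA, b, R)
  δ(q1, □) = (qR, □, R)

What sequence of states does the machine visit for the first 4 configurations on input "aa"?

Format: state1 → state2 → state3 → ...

Execution trace:
Initial: [q0]aa
Step 1: δ(q0, a) = (q1, a, R) → a[q1]a
Step 2: δ(q1, a) = (q1, a, R) → aa[q1]□
Step 3: δ(q1, □) = (qR, □, R) → aa□[qR]□

The machine reaches the reject state qR and halts.

State sequence: q0 → q1 → q1 → qR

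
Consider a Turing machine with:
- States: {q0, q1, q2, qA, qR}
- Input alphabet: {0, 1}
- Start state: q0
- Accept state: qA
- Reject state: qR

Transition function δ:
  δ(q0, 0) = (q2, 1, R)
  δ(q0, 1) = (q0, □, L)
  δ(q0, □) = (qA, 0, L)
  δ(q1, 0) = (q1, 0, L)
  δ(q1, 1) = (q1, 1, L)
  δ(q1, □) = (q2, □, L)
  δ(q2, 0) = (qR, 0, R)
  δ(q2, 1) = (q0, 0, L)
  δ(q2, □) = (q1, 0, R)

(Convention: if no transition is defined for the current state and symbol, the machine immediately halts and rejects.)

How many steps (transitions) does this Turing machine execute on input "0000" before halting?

Execution trace:
Initial: [q0]0000
Step 1: δ(q0, 0) = (q2, 1, R) → 1[q2]000
Step 2: δ(q2, 0) = (qR, 0, R) → 10[qR]00

The machine reaches the reject state qR and halts.

The machine executed 2 steps before halting.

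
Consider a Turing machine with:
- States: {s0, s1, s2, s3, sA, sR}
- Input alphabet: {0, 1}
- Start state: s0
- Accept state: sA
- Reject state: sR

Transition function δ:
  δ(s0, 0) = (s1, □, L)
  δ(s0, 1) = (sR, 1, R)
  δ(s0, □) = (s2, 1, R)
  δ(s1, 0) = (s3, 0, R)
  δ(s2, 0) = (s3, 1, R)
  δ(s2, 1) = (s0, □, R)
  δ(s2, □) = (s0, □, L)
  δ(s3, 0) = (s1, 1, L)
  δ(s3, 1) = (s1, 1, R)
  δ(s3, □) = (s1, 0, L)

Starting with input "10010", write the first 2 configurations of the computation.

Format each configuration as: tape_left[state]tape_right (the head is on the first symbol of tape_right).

Transitions applied:
Step 1: δ(s0, 1) = (sR, 1, R)

The first 2 configurations are:
[s0]10010 ⊢ 1[sR]0010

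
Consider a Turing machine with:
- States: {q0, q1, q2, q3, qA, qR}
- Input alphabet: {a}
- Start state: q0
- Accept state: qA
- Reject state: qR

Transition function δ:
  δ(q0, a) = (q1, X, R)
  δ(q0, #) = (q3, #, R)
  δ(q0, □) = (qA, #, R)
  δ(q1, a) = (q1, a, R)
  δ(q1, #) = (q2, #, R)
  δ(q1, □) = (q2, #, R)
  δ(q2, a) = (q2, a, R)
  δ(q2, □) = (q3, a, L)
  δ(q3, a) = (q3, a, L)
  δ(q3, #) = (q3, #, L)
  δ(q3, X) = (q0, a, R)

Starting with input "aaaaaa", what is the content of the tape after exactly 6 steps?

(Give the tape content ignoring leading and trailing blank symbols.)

Execution trace:
Initial: [q0]aaaaaa
Step 1: δ(q0, a) = (q1, X, R) → X[q1]aaaaa
Step 2: δ(q1, a) = (q1, a, R) → Xa[q1]aaaa
Step 3: δ(q1, a) = (q1, a, R) → Xaa[q1]aaa
Step 4: δ(q1, a) = (q1, a, R) → Xaaa[q1]aa
Step 5: δ(q1, a) = (q1, a, R) → Xaaaa[q1]a
Step 6: δ(q1, a) = (q1, a, R) → Xaaaaa[q1]□

After 6 steps, the tape (ignoring leading/trailing blanks) is: Xaaaaa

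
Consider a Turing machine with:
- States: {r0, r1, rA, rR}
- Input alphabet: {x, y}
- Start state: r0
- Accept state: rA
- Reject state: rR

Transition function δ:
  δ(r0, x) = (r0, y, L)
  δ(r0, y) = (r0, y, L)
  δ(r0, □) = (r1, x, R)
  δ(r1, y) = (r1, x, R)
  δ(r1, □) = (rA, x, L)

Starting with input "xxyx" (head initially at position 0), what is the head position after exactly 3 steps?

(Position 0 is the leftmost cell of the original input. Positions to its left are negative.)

Execution trace (head position shown):
Step 0: [r0]xxyx  (head at position 0)
Step 1: move left → [r0]□yxyx  (head at position -1)
Step 2: move right → x[r1]yxyx  (head at position 0)
Step 3: move right → xx[r1]xyx  (head at position 1)

After 3 steps, the head is at position 1.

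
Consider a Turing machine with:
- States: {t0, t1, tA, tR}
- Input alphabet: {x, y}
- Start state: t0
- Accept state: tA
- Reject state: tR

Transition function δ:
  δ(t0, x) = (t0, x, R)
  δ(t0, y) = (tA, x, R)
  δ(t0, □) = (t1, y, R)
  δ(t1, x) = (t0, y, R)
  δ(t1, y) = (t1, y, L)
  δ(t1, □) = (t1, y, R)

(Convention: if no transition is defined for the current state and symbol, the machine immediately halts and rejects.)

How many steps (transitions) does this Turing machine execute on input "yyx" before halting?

Execution trace:
Initial: [t0]yyx
Step 1: δ(t0, y) = (tA, x, R) → x[tA]yx

The machine reaches the accept state tA and halts.

The machine executed 1 step before halting.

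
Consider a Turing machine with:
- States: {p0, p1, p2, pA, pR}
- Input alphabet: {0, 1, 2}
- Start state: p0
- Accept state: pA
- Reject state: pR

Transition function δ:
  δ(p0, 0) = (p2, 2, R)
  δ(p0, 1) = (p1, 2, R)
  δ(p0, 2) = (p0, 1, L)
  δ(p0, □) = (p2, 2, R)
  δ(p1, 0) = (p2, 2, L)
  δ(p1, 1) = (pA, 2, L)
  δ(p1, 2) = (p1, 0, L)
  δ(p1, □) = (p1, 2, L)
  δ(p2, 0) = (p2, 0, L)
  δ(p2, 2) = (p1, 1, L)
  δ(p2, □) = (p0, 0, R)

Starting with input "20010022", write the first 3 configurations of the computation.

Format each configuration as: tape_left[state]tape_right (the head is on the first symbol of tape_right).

Transitions applied:
Step 1: δ(p0, 2) = (p0, 1, L)
Step 2: δ(p0, □) = (p2, 2, R)

The first 3 configurations are:
[p0]20010022 ⊢ [p0]□10010022 ⊢ 2[p2]10010022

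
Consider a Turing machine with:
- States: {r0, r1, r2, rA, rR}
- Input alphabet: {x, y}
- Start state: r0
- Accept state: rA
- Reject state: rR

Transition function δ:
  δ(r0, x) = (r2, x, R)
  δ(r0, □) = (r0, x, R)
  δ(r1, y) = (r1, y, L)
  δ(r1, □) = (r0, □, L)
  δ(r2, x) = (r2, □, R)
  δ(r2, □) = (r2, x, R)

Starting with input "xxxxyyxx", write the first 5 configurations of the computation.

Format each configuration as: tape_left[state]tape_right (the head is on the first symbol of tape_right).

Transitions applied:
Step 1: δ(r0, x) = (r2, x, R)
Step 2: δ(r2, x) = (r2, □, R)
Step 3: δ(r2, x) = (r2, □, R)
Step 4: δ(r2, x) = (r2, □, R)

The first 5 configurations are:
[r0]xxxxyyxx ⊢ x[r2]xxxyyxx ⊢ x□[r2]xxyyxx ⊢ x□□[r2]xyyxx ⊢ x□□□[r2]yyxx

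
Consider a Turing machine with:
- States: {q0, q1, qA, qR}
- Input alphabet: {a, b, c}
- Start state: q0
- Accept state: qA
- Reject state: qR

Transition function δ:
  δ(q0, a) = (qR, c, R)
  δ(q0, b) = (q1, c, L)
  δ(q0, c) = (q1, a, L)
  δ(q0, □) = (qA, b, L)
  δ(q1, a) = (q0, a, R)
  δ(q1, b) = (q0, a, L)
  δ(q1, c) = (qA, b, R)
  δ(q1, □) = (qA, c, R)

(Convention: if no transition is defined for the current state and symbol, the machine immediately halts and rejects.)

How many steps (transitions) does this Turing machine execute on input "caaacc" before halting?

Execution trace:
Initial: [q0]caaacc
Step 1: δ(q0, c) = (q1, a, L) → [q1]□aaaacc
Step 2: δ(q1, □) = (qA, c, R) → c[qA]aaaacc

The machine reaches the accept state qA and halts.

The machine executed 2 steps before halting.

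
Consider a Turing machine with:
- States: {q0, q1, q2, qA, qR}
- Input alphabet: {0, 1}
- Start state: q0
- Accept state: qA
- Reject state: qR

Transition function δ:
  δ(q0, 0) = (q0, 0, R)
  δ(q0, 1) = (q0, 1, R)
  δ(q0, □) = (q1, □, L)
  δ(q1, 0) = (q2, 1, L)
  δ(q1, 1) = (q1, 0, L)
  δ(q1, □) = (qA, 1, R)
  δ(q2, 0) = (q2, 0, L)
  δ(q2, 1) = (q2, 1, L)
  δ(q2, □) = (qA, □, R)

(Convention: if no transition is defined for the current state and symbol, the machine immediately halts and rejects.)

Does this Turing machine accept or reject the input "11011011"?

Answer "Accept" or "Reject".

Execution trace:
Initial: [q0]11011011
Step 1: δ(q0, 1) = (q0, 1, R) → 1[q0]1011011
Step 2: δ(q0, 1) = (q0, 1, R) → 11[q0]011011
Step 3: δ(q0, 0) = (q0, 0, R) → 110[q0]11011
Step 4: δ(q0, 1) = (q0, 1, R) → 1101[q0]1011
Step 5: δ(q0, 1) = (q0, 1, R) → 11011[q0]011
Step 6: δ(q0, 0) = (q0, 0, R) → 110110[q0]11
Step 7: δ(q0, 1) = (q0, 1, R) → 1101101[q0]1
Step 8: δ(q0, 1) = (q0, 1, R) → 11011011[q0]□
Step 9: δ(q0, □) = (q1, □, L) → 1101101[q1]1□
Step 10: δ(q1, 1) = (q1, 0, L) → 110110[q1]10□
Step 11: δ(q1, 1) = (q1, 0, L) → 11011[q1]000□
Step 12: δ(q1, 0) = (q2, 1, L) → 1101[q2]1100□
Step 13: δ(q2, 1) = (q2, 1, L) → 110[q2]11100□
Step 14: δ(q2, 1) = (q2, 1, L) → 11[q2]011100□
Step 15: δ(q2, 0) = (q2, 0, L) → 1[q2]1011100□
Step 16: δ(q2, 1) = (q2, 1, L) → [q2]11011100□
Step 17: δ(q2, 1) = (q2, 1, L) → [q2]□11011100□
Step 18: δ(q2, □) = (qA, □, R) → □[qA]11011100□

The machine reaches the accept state qA and halts.

Answer: Accept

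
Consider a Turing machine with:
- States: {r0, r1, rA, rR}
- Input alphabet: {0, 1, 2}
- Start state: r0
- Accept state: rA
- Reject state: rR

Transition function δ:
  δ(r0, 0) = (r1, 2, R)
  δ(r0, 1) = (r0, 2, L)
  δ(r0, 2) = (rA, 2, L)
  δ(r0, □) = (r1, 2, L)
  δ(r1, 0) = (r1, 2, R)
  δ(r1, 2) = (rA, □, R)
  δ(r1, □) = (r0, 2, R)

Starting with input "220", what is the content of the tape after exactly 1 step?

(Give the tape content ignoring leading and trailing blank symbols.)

Execution trace:
Initial: [r0]220
Step 1: δ(r0, 2) = (rA, 2, L) → [rA]□220

The machine reaches the accept state rA and halts.

After 1 step, the tape (ignoring leading/trailing blanks) is: 220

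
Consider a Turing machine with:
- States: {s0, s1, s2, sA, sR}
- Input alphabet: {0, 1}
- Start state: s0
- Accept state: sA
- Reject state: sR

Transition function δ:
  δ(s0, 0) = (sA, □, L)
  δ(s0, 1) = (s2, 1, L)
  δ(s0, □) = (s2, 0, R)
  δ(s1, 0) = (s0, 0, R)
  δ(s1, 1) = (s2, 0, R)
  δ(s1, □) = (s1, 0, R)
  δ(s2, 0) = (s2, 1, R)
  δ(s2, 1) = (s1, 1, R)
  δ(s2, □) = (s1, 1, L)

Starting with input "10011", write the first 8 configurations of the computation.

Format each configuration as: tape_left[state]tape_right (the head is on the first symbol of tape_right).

Transitions applied:
Step 1: δ(s0, 1) = (s2, 1, L)
Step 2: δ(s2, □) = (s1, 1, L)
Step 3: δ(s1, □) = (s1, 0, R)
Step 4: δ(s1, 1) = (s2, 0, R)
Step 5: δ(s2, 1) = (s1, 1, R)
Step 6: δ(s1, 0) = (s0, 0, R)
Step 7: δ(s0, 0) = (sA, □, L)

The first 8 configurations are:
[s0]10011 ⊢ [s2]□10011 ⊢ [s1]□110011 ⊢ 0[s1]110011 ⊢ 00[s2]10011 ⊢ 001[s1]0011 ⊢ 0010[s0]011 ⊢ 001[sA]0□11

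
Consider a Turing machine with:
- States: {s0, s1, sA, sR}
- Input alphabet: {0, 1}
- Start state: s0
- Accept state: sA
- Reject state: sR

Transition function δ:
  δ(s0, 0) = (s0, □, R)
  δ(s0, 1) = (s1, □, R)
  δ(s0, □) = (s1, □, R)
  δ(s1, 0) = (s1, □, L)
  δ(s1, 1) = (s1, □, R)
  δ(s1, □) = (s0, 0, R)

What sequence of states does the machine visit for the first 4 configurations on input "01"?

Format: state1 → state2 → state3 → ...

Execution trace:
Initial: [s0]01
Step 1: δ(s0, 0) = (s0, □, R) → □[s0]1
Step 2: δ(s0, 1) = (s1, □, R) → □□[s1]□
Step 3: δ(s1, □) = (s0, 0, R) → □□0[s0]□

State sequence: s0 → s0 → s1 → s0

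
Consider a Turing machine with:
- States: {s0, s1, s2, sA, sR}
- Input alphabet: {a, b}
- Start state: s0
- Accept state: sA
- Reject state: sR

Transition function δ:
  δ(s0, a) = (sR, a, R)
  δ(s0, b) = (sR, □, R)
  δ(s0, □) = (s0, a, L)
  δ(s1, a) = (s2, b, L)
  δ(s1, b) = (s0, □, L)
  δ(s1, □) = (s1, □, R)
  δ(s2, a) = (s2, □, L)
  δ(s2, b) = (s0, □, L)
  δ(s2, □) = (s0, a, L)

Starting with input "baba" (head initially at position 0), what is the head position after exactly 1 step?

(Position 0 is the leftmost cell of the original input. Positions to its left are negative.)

Execution trace (head position shown):
Step 0: [s0]baba  (head at position 0)
Step 1: move right → □[sR]aba  (head at position 1)

After 1 step, the head is at position 1.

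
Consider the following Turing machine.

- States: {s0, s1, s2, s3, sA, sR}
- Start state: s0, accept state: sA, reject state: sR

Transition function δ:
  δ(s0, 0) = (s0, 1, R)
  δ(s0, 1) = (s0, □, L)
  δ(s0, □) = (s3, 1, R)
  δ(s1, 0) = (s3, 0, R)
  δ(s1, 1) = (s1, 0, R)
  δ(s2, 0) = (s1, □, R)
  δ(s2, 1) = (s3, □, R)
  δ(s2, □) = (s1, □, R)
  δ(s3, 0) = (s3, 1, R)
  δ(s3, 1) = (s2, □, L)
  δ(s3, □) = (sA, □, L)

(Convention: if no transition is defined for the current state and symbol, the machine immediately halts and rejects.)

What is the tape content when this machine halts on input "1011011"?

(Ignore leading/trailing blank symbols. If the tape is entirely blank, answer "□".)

Execution trace:
Initial: [s0]1011011
Step 1: δ(s0, 1) = (s0, □, L) → [s0]□□011011
Step 2: δ(s0, □) = (s3, 1, R) → 1[s3]□011011
Step 3: δ(s3, □) = (sA, □, L) → [sA]1□011011

The machine reaches the accept state sA and halts.

Final tape (ignoring leading/trailing blanks): 1□011011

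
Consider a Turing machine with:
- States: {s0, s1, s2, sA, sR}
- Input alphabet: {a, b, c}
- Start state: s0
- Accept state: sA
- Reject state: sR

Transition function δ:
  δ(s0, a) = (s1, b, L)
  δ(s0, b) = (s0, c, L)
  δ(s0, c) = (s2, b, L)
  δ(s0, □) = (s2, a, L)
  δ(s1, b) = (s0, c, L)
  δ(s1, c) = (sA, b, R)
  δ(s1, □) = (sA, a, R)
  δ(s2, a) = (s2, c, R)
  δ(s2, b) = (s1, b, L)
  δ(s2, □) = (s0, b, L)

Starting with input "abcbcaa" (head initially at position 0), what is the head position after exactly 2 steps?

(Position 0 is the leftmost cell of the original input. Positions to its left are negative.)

Execution trace (head position shown):
Step 0: [s0]abcbcaa  (head at position 0)
Step 1: move left → [s1]□bbcbcaa  (head at position -1)
Step 2: move right → a[sA]bbcbcaa  (head at position 0)

After 2 steps, the head is at position 0.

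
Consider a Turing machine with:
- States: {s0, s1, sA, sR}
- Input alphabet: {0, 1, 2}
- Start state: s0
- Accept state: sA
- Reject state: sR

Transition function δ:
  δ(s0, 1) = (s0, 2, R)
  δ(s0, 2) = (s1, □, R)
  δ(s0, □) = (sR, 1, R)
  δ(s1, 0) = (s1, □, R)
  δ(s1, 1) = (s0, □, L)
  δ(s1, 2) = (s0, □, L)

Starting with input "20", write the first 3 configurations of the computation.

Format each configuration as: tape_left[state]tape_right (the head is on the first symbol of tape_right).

Transitions applied:
Step 1: δ(s0, 2) = (s1, □, R)
Step 2: δ(s1, 0) = (s1, □, R)

The first 3 configurations are:
[s0]20 ⊢ □[s1]0 ⊢ □□[s1]□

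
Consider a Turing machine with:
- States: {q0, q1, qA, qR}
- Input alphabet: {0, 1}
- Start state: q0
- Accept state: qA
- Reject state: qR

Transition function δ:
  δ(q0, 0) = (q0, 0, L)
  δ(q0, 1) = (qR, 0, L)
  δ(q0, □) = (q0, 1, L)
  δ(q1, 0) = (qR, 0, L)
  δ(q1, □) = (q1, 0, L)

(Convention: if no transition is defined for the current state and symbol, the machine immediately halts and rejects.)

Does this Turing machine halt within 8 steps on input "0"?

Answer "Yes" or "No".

Execution trace:
Initial: [q0]0
Step 1: δ(q0, 0) = (q0, 0, L) → [q0]□0
Step 2: δ(q0, □) = (q0, 1, L) → [q0]□10
Step 3: δ(q0, □) = (q0, 1, L) → [q0]□110
Step 4: δ(q0, □) = (q0, 1, L) → [q0]□1110
Step 5: δ(q0, □) = (q0, 1, L) → [q0]□11110
Step 6: δ(q0, □) = (q0, 1, L) → [q0]□111110
Step 7: δ(q0, □) = (q0, 1, L) → [q0]□1111110
Step 8: δ(q0, □) = (q0, 1, L) → [q0]□11111110

The machine has not reached a halting state after 8 steps.
The machine did not halt within the 8-step bound.

Answer: No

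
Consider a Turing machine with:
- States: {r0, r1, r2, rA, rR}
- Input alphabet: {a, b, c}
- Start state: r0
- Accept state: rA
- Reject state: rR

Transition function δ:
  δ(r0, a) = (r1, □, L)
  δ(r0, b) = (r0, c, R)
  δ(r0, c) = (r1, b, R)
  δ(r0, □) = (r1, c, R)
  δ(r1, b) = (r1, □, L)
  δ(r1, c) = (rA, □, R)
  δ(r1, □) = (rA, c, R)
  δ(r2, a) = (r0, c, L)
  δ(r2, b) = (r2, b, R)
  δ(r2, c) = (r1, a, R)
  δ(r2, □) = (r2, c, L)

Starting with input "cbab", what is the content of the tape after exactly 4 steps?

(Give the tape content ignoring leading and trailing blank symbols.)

Execution trace:
Initial: [r0]cbab
Step 1: δ(r0, c) = (r1, b, R) → b[r1]bab
Step 2: δ(r1, b) = (r1, □, L) → [r1]b□ab
Step 3: δ(r1, b) = (r1, □, L) → [r1]□□□ab
Step 4: δ(r1, □) = (rA, c, R) → c[rA]□□ab

The machine reaches the accept state rA and halts.

After 4 steps, the tape (ignoring leading/trailing blanks) is: c□□ab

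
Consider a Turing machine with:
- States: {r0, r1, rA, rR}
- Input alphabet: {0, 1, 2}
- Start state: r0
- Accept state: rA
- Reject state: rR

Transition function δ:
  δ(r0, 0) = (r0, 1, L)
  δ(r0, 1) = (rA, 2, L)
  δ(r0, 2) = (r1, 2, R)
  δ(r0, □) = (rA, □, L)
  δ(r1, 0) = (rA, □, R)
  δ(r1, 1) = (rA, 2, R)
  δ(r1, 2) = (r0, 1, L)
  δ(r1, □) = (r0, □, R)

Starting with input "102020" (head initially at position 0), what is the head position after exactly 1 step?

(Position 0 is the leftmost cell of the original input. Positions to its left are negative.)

Execution trace (head position shown):
Step 0: [r0]102020  (head at position 0)
Step 1: move left → [rA]□202020  (head at position -1)

After 1 step, the head is at position -1.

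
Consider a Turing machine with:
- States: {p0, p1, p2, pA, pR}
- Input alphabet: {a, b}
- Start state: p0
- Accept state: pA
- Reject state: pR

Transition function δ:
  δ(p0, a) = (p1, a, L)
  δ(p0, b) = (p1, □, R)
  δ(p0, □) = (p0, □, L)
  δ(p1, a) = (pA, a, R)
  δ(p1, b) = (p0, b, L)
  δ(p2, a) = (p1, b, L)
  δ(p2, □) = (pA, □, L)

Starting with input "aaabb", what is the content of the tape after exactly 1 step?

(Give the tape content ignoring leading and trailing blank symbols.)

Execution trace:
Initial: [p0]aaabb
Step 1: δ(p0, a) = (p1, a, L) → [p1]□aaabb

No transition is defined for δ(p1, □). By convention the machine halts and rejects.

After 1 step, the tape (ignoring leading/trailing blanks) is: aaabb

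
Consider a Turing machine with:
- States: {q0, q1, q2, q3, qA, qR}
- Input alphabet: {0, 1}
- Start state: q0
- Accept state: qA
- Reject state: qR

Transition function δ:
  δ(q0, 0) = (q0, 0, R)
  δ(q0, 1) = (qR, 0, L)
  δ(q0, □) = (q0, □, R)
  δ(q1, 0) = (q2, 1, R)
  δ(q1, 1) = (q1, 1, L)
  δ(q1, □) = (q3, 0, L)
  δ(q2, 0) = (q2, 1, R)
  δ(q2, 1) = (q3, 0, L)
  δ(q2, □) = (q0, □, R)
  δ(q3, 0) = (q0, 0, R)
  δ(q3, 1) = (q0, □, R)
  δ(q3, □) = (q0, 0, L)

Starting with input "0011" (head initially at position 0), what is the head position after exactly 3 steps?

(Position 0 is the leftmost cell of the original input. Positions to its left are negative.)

Execution trace (head position shown):
Step 0: [q0]0011  (head at position 0)
Step 1: move right → 0[q0]011  (head at position 1)
Step 2: move right → 00[q0]11  (head at position 2)
Step 3: move left → 0[qR]001  (head at position 1)

After 3 steps, the head is at position 1.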